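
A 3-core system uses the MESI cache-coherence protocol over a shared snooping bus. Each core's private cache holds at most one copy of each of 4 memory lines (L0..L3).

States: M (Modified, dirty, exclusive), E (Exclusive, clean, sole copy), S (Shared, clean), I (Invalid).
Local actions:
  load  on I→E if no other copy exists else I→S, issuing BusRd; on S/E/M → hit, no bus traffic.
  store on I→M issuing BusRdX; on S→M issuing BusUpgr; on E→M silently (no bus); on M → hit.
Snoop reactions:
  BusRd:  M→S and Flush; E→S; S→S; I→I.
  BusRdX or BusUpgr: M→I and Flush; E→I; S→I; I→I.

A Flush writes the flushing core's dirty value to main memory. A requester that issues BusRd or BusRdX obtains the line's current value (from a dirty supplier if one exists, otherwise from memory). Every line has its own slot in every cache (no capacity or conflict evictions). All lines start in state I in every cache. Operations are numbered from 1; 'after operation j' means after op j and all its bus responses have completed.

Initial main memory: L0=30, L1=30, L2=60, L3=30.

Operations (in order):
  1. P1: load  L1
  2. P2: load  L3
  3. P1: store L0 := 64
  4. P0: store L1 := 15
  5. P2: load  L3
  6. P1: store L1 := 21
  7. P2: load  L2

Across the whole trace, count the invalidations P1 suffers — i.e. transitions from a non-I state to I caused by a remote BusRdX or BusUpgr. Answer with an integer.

1. P1: load  L1  bus=[BusRd]  L1: P0=I P1=E P2=I  mem[L1]=30
2. P2: load  L3  bus=[BusRd]  L3: P0=I P1=I P2=E  mem[L3]=30
3. P1: store L0 := 64  bus=[BusRdX]  L0: P0=I P1=M P2=I  mem[L0]=30
4. P0: store L1 := 15  bus=[BusRdX]  L1: P0=M P1=I P2=I  mem[L1]=30
5. P2: load  L3  bus=[-]  L3: P0=I P1=I P2=E  mem[L3]=30
6. P1: store L1 := 21  bus=[BusRdX,Flush]  L1: P0=I P1=M P2=I  mem[L1]=15
7. P2: load  L2  bus=[BusRd]  L2: P0=I P1=I P2=E  mem[L2]=60

invalidations = 1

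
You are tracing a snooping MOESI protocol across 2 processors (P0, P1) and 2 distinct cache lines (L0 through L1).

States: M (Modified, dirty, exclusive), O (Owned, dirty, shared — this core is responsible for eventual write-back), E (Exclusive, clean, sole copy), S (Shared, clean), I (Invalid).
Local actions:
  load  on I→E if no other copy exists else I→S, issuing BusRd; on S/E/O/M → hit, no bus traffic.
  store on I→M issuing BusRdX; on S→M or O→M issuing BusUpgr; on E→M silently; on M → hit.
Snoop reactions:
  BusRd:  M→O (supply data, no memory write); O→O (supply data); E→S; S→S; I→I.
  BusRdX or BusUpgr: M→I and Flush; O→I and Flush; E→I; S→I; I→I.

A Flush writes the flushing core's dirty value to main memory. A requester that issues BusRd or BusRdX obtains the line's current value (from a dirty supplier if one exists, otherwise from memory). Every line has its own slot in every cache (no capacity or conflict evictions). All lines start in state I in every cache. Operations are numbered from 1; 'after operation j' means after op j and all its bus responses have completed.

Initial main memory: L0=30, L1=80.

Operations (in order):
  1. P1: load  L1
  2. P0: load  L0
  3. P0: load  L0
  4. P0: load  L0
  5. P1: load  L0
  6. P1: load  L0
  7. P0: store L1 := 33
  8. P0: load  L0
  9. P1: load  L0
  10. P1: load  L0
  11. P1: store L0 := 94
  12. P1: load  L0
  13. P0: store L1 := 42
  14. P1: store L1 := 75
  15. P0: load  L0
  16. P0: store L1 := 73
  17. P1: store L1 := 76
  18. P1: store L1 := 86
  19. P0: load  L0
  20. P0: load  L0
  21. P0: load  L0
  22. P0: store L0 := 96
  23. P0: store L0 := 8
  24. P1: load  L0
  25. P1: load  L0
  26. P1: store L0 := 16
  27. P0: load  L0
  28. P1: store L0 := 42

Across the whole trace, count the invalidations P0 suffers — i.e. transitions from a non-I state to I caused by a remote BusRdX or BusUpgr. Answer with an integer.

[1] P1: load  L1 | P0:I, P1:E(80) | bus: BusRd
[2] P0: load  L0 | P0:E(30), P1:I | bus: BusRd
[3] P0: load  L0 | P0:E(30), P1:I | bus: none
[4] P0: load  L0 | P0:E(30), P1:I | bus: none
[5] P1: load  L0 | P0:S(30), P1:S(30) | bus: BusRd
[6] P1: load  L0 | P0:S(30), P1:S(30) | bus: none
[7] P0: store L1 := 33 | P0:M(33), P1:I | bus: BusRdX
[8] P0: load  L0 | P0:S(30), P1:S(30) | bus: none
[9] P1: load  L0 | P0:S(30), P1:S(30) | bus: none
[10] P1: load  L0 | P0:S(30), P1:S(30) | bus: none
[11] P1: store L0 := 94 | P0:I, P1:M(94) | bus: BusUpgr
[12] P1: load  L0 | P0:I, P1:M(94) | bus: none
[13] P0: store L1 := 42 | P0:M(42), P1:I | bus: none
[14] P1: store L1 := 75 | P0:I, P1:M(75) | bus: BusRdX,Flush
[15] P0: load  L0 | P0:S(94), P1:O(94) | bus: BusRd
[16] P0: store L1 := 73 | P0:M(73), P1:I | bus: BusRdX,Flush
[17] P1: store L1 := 76 | P0:I, P1:M(76) | bus: BusRdX,Flush
[18] P1: store L1 := 86 | P0:I, P1:M(86) | bus: none
[19] P0: load  L0 | P0:S(94), P1:O(94) | bus: none
[20] P0: load  L0 | P0:S(94), P1:O(94) | bus: none
[21] P0: load  L0 | P0:S(94), P1:O(94) | bus: none
[22] P0: store L0 := 96 | P0:M(96), P1:I | bus: BusUpgr,Flush
[23] P0: store L0 := 8 | P0:M(8), P1:I | bus: none
[24] P1: load  L0 | P0:O(8), P1:S(8) | bus: BusRd
[25] P1: load  L0 | P0:O(8), P1:S(8) | bus: none
[26] P1: store L0 := 16 | P0:I, P1:M(16) | bus: BusUpgr,Flush
[27] P0: load  L0 | P0:S(16), P1:O(16) | bus: BusRd
[28] P1: store L0 := 42 | P0:I, P1:M(42) | bus: BusUpgr

invalidations = 5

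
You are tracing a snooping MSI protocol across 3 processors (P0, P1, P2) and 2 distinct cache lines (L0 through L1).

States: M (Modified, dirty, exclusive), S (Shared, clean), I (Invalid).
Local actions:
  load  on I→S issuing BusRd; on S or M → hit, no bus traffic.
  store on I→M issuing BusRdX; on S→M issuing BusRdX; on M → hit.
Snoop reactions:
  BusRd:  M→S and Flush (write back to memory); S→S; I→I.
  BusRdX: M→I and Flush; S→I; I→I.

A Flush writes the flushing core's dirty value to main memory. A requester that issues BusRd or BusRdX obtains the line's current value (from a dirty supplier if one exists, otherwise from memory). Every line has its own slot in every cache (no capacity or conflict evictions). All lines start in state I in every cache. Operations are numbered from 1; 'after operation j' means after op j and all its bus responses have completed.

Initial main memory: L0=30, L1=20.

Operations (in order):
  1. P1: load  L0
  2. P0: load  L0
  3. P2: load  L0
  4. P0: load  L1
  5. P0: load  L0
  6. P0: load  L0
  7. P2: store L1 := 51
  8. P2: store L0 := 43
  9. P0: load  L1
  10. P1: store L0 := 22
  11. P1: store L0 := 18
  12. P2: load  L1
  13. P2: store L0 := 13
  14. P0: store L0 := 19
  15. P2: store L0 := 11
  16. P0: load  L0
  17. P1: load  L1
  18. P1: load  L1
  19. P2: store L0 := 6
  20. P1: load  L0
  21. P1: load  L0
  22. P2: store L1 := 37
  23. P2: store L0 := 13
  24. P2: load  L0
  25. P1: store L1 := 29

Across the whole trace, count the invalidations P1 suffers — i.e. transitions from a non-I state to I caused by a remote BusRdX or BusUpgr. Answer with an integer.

step 1: P1: load  L0  ⟶  ISI  (L0)  txn=BusRd  M[L0]=30
step 2: P0: load  L0  ⟶  SSI  (L0)  txn=BusRd  M[L0]=30
step 3: P2: load  L0  ⟶  SSS  (L0)  txn=BusRd  M[L0]=30
step 4: P0: load  L1  ⟶  SII  (L1)  txn=BusRd  M[L1]=20
step 5: P0: load  L0  ⟶  SSS  (L0)  txn=∅  M[L0]=30
step 6: P0: load  L0  ⟶  SSS  (L0)  txn=∅  M[L0]=30
step 7: P2: store L1 := 51  ⟶  IIM  (L1)  txn=BusRdX  M[L1]=20
step 8: P2: store L0 := 43  ⟶  IIM  (L0)  txn=BusRdX  M[L0]=30
step 9: P0: load  L1  ⟶  SIS  (L1)  txn=BusRd+Flush  M[L1]=51
step 10: P1: store L0 := 22  ⟶  IMI  (L0)  txn=BusRdX+Flush  M[L0]=43
step 11: P1: store L0 := 18  ⟶  IMI  (L0)  txn=∅  M[L0]=43
step 12: P2: load  L1  ⟶  SIS  (L1)  txn=∅  M[L1]=51
step 13: P2: store L0 := 13  ⟶  IIM  (L0)  txn=BusRdX+Flush  M[L0]=18
step 14: P0: store L0 := 19  ⟶  MII  (L0)  txn=BusRdX+Flush  M[L0]=13
step 15: P2: store L0 := 11  ⟶  IIM  (L0)  txn=BusRdX+Flush  M[L0]=19
step 16: P0: load  L0  ⟶  SIS  (L0)  txn=BusRd+Flush  M[L0]=11
step 17: P1: load  L1  ⟶  SSS  (L1)  txn=BusRd  M[L1]=51
step 18: P1: load  L1  ⟶  SSS  (L1)  txn=∅  M[L1]=51
step 19: P2: store L0 := 6  ⟶  IIM  (L0)  txn=BusRdX  M[L0]=11
step 20: P1: load  L0  ⟶  ISS  (L0)  txn=BusRd+Flush  M[L0]=6
step 21: P1: load  L0  ⟶  ISS  (L0)  txn=∅  M[L0]=6
step 22: P2: store L1 := 37  ⟶  IIM  (L1)  txn=BusRdX  M[L1]=51
step 23: P2: store L0 := 13  ⟶  IIM  (L0)  txn=BusRdX  M[L0]=6
step 24: P2: load  L0  ⟶  IIM  (L0)  txn=∅  M[L0]=6
step 25: P1: store L1 := 29  ⟶  IMI  (L1)  txn=BusRdX+Flush  M[L1]=37

invalidations = 4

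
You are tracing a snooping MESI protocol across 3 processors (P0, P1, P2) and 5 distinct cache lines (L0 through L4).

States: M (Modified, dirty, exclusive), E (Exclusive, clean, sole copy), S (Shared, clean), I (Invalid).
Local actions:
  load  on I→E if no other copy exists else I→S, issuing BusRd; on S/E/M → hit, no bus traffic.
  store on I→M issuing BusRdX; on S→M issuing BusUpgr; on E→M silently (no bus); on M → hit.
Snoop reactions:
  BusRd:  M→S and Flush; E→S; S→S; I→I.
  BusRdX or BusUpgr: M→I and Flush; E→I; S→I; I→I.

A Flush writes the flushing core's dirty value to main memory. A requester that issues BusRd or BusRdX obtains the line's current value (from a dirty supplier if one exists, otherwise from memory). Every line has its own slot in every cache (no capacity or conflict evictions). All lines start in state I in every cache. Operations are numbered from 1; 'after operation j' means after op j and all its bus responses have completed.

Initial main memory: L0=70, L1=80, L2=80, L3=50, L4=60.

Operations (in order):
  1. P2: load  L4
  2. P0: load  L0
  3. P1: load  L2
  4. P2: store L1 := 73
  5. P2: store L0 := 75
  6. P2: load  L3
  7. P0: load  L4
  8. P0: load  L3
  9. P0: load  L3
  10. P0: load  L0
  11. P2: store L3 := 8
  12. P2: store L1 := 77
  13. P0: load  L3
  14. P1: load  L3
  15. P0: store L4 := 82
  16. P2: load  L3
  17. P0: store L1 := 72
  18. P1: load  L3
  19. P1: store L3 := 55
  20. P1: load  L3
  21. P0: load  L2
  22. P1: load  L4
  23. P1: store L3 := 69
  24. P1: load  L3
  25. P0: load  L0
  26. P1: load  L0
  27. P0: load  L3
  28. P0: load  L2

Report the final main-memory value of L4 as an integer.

1. P2: load  L4  bus=[BusRd]  L4: P0=I P1=I P2=E  mem[L4]=60
2. P0: load  L0  bus=[BusRd]  L0: P0=E P1=I P2=I  mem[L0]=70
3. P1: load  L2  bus=[BusRd]  L2: P0=I P1=E P2=I  mem[L2]=80
4. P2: store L1 := 73  bus=[BusRdX]  L1: P0=I P1=I P2=M  mem[L1]=80
5. P2: store L0 := 75  bus=[BusRdX]  L0: P0=I P1=I P2=M  mem[L0]=70
6. P2: load  L3  bus=[BusRd]  L3: P0=I P1=I P2=E  mem[L3]=50
7. P0: load  L4  bus=[BusRd]  L4: P0=S P1=I P2=S  mem[L4]=60
8. P0: load  L3  bus=[BusRd]  L3: P0=S P1=I P2=S  mem[L3]=50
9. P0: load  L3  bus=[-]  L3: P0=S P1=I P2=S  mem[L3]=50
10. P0: load  L0  bus=[BusRd,Flush]  L0: P0=S P1=I P2=S  mem[L0]=75
11. P2: store L3 := 8  bus=[BusUpgr]  L3: P0=I P1=I P2=M  mem[L3]=50
12. P2: store L1 := 77  bus=[-]  L1: P0=I P1=I P2=M  mem[L1]=80
13. P0: load  L3  bus=[BusRd,Flush]  L3: P0=S P1=I P2=S  mem[L3]=8
14. P1: load  L3  bus=[BusRd]  L3: P0=S P1=S P2=S  mem[L3]=8
15. P0: store L4 := 82  bus=[BusUpgr]  L4: P0=M P1=I P2=I  mem[L4]=60
16. P2: load  L3  bus=[-]  L3: P0=S P1=S P2=S  mem[L3]=8
17. P0: store L1 := 72  bus=[BusRdX,Flush]  L1: P0=M P1=I P2=I  mem[L1]=77
18. P1: load  L3  bus=[-]  L3: P0=S P1=S P2=S  mem[L3]=8
19. P1: store L3 := 55  bus=[BusUpgr]  L3: P0=I P1=M P2=I  mem[L3]=8
20. P1: load  L3  bus=[-]  L3: P0=I P1=M P2=I  mem[L3]=8
21. P0: load  L2  bus=[BusRd]  L2: P0=S P1=S P2=I  mem[L2]=80
22. P1: load  L4  bus=[BusRd,Flush]  L4: P0=S P1=S P2=I  mem[L4]=82
23. P1: store L3 := 69  bus=[-]  L3: P0=I P1=M P2=I  mem[L3]=8
24. P1: load  L3  bus=[-]  L3: P0=I P1=M P2=I  mem[L3]=8
25. P0: load  L0  bus=[-]  L0: P0=S P1=I P2=S  mem[L0]=75
26. P1: load  L0  bus=[BusRd]  L0: P0=S P1=S P2=S  mem[L0]=75
27. P0: load  L3  bus=[BusRd,Flush]  L3: P0=S P1=S P2=I  mem[L3]=69
28. P0: load  L2  bus=[-]  L2: P0=S P1=S P2=I  mem[L2]=80

memory[L4] = 82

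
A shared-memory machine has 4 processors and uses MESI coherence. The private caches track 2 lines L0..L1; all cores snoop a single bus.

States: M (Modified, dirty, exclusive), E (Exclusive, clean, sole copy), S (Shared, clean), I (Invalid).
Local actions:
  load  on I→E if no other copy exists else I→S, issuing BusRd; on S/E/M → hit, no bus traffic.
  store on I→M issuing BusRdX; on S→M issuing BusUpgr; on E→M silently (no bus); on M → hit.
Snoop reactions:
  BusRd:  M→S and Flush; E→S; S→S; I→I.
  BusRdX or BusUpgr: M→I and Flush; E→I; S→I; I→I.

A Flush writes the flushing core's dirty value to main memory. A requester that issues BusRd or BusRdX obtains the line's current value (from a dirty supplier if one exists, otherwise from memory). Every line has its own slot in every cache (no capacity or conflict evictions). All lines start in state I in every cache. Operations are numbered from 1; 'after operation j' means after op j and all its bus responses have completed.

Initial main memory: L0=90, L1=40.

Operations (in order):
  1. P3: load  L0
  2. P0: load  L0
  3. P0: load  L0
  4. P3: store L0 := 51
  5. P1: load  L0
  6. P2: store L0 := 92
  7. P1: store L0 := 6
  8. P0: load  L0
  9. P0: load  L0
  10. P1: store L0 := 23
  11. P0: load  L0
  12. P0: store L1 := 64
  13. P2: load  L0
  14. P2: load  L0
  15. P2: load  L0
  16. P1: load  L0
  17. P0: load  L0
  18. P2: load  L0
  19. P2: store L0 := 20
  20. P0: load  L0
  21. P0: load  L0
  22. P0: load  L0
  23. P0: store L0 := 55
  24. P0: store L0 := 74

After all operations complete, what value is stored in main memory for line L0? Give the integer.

[1] P3: load  L0 | P0:I, P1:I, P2:I, P3:E(90) | bus: BusRd
[2] P0: load  L0 | P0:S(90), P1:I, P2:I, P3:S(90) | bus: BusRd
[3] P0: load  L0 | P0:S(90), P1:I, P2:I, P3:S(90) | bus: none
[4] P3: store L0 := 51 | P0:I, P1:I, P2:I, P3:M(51) | bus: BusUpgr
[5] P1: load  L0 | P0:I, P1:S(51), P2:I, P3:S(51) | bus: BusRd,Flush
[6] P2: store L0 := 92 | P0:I, P1:I, P2:M(92), P3:I | bus: BusRdX
[7] P1: store L0 := 6 | P0:I, P1:M(6), P2:I, P3:I | bus: BusRdX,Flush
[8] P0: load  L0 | P0:S(6), P1:S(6), P2:I, P3:I | bus: BusRd,Flush
[9] P0: load  L0 | P0:S(6), P1:S(6), P2:I, P3:I | bus: none
[10] P1: store L0 := 23 | P0:I, P1:M(23), P2:I, P3:I | bus: BusUpgr
[11] P0: load  L0 | P0:S(23), P1:S(23), P2:I, P3:I | bus: BusRd,Flush
[12] P0: store L1 := 64 | P0:M(64), P1:I, P2:I, P3:I | bus: BusRdX
[13] P2: load  L0 | P0:S(23), P1:S(23), P2:S(23), P3:I | bus: BusRd
[14] P2: load  L0 | P0:S(23), P1:S(23), P2:S(23), P3:I | bus: none
[15] P2: load  L0 | P0:S(23), P1:S(23), P2:S(23), P3:I | bus: none
[16] P1: load  L0 | P0:S(23), P1:S(23), P2:S(23), P3:I | bus: none
[17] P0: load  L0 | P0:S(23), P1:S(23), P2:S(23), P3:I | bus: none
[18] P2: load  L0 | P0:S(23), P1:S(23), P2:S(23), P3:I | bus: none
[19] P2: store L0 := 20 | P0:I, P1:I, P2:M(20), P3:I | bus: BusUpgr
[20] P0: load  L0 | P0:S(20), P1:I, P2:S(20), P3:I | bus: BusRd,Flush
[21] P0: load  L0 | P0:S(20), P1:I, P2:S(20), P3:I | bus: none
[22] P0: load  L0 | P0:S(20), P1:I, P2:S(20), P3:I | bus: none
[23] P0: store L0 := 55 | P0:M(55), P1:I, P2:I, P3:I | bus: BusUpgr
[24] P0: store L0 := 74 | P0:M(74), P1:I, P2:I, P3:I | bus: none

memory[L0] = 20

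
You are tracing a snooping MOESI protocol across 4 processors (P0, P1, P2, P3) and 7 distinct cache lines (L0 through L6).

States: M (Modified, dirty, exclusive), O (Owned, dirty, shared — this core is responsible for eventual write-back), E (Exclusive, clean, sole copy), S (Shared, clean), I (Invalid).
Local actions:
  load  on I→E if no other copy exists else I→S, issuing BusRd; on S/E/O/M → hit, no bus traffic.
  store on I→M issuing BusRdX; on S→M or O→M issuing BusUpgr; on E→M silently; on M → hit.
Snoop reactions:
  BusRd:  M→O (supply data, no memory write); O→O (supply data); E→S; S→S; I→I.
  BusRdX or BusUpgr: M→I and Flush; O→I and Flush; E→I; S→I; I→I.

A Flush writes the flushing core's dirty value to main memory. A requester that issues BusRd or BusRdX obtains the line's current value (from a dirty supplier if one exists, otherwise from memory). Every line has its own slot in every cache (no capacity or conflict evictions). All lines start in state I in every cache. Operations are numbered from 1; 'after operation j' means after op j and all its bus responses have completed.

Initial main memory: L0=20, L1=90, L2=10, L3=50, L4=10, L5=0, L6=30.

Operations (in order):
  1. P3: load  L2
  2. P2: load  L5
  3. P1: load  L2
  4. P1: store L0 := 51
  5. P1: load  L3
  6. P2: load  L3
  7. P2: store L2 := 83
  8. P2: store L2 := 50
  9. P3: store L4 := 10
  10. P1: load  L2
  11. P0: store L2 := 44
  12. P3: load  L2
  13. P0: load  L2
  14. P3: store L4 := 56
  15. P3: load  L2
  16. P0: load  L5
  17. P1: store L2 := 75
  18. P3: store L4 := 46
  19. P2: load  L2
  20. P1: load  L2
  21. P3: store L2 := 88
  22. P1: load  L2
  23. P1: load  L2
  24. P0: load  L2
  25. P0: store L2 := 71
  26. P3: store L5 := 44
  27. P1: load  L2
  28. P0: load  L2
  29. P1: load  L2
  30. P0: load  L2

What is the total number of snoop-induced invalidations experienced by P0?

invalidations = 2

step 1: P3: load  L2  ⟶  IIIE  (L2)  txn=BusRd  M[L2]=10
step 2: P2: load  L5  ⟶  IIEI  (L5)  txn=BusRd  M[L5]=0
step 3: P1: load  L2  ⟶  ISIS  (L2)  txn=BusRd  M[L2]=10
step 4: P1: store L0 := 51  ⟶  IMII  (L0)  txn=BusRdX  M[L0]=20
step 5: P1: load  L3  ⟶  IEII  (L3)  txn=BusRd  M[L3]=50
step 6: P2: load  L3  ⟶  ISSI  (L3)  txn=BusRd  M[L3]=50
step 7: P2: store L2 := 83  ⟶  IIMI  (L2)  txn=BusRdX  M[L2]=10
step 8: P2: store L2 := 50  ⟶  IIMI  (L2)  txn=∅  M[L2]=10
step 9: P3: store L4 := 10  ⟶  IIIM  (L4)  txn=BusRdX  M[L4]=10
step 10: P1: load  L2  ⟶  ISOI  (L2)  txn=BusRd  M[L2]=10
step 11: P0: store L2 := 44  ⟶  MIII  (L2)  txn=BusRdX+Flush  M[L2]=50
step 12: P3: load  L2  ⟶  OIIS  (L2)  txn=BusRd  M[L2]=50
step 13: P0: load  L2  ⟶  OIIS  (L2)  txn=∅  M[L2]=50
step 14: P3: store L4 := 56  ⟶  IIIM  (L4)  txn=∅  M[L4]=10
step 15: P3: load  L2  ⟶  OIIS  (L2)  txn=∅  M[L2]=50
step 16: P0: load  L5  ⟶  SISI  (L5)  txn=BusRd  M[L5]=0
step 17: P1: store L2 := 75  ⟶  IMII  (L2)  txn=BusRdX+Flush  M[L2]=44
step 18: P3: store L4 := 46  ⟶  IIIM  (L4)  txn=∅  M[L4]=10
step 19: P2: load  L2  ⟶  IOSI  (L2)  txn=BusRd  M[L2]=44
step 20: P1: load  L2  ⟶  IOSI  (L2)  txn=∅  M[L2]=44
step 21: P3: store L2 := 88  ⟶  IIIM  (L2)  txn=BusRdX+Flush  M[L2]=75
step 22: P1: load  L2  ⟶  ISIO  (L2)  txn=BusRd  M[L2]=75
step 23: P1: load  L2  ⟶  ISIO  (L2)  txn=∅  M[L2]=75
step 24: P0: load  L2  ⟶  SSIO  (L2)  txn=BusRd  M[L2]=75
step 25: P0: store L2 := 71  ⟶  MIII  (L2)  txn=BusUpgr+Flush  M[L2]=88
step 26: P3: store L5 := 44  ⟶  IIIM  (L5)  txn=BusRdX  M[L5]=0
step 27: P1: load  L2  ⟶  OSII  (L2)  txn=BusRd  M[L2]=88
step 28: P0: load  L2  ⟶  OSII  (L2)  txn=∅  M[L2]=88
step 29: P1: load  L2  ⟶  OSII  (L2)  txn=∅  M[L2]=88
step 30: P0: load  L2  ⟶  OSII  (L2)  txn=∅  M[L2]=88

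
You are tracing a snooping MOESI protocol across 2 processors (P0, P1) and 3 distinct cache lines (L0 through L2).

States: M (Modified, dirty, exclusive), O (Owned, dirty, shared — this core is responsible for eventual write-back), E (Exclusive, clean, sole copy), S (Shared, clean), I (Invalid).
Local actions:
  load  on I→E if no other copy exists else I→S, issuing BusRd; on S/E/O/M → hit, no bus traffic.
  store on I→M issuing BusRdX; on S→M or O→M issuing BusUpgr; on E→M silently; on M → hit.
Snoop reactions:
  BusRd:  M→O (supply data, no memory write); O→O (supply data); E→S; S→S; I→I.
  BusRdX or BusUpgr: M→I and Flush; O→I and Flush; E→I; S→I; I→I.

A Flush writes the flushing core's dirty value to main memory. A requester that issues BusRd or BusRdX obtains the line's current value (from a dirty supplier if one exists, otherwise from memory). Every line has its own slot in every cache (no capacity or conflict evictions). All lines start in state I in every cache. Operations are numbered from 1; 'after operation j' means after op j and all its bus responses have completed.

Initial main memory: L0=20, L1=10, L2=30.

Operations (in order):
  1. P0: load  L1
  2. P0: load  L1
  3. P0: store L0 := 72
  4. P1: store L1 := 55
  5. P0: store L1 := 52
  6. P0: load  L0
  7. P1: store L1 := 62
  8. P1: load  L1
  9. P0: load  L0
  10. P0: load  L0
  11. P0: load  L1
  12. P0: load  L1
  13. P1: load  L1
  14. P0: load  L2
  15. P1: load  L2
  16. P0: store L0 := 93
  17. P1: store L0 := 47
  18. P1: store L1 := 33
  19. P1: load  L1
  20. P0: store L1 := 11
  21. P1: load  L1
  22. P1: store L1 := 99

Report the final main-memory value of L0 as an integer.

[1] P0: load  L1 | P0:E(10), P1:I | bus: BusRd
[2] P0: load  L1 | P0:E(10), P1:I | bus: none
[3] P0: store L0 := 72 | P0:M(72), P1:I | bus: BusRdX
[4] P1: store L1 := 55 | P0:I, P1:M(55) | bus: BusRdX
[5] P0: store L1 := 52 | P0:M(52), P1:I | bus: BusRdX,Flush
[6] P0: load  L0 | P0:M(72), P1:I | bus: none
[7] P1: store L1 := 62 | P0:I, P1:M(62) | bus: BusRdX,Flush
[8] P1: load  L1 | P0:I, P1:M(62) | bus: none
[9] P0: load  L0 | P0:M(72), P1:I | bus: none
[10] P0: load  L0 | P0:M(72), P1:I | bus: none
[11] P0: load  L1 | P0:S(62), P1:O(62) | bus: BusRd
[12] P0: load  L1 | P0:S(62), P1:O(62) | bus: none
[13] P1: load  L1 | P0:S(62), P1:O(62) | bus: none
[14] P0: load  L2 | P0:E(30), P1:I | bus: BusRd
[15] P1: load  L2 | P0:S(30), P1:S(30) | bus: BusRd
[16] P0: store L0 := 93 | P0:M(93), P1:I | bus: none
[17] P1: store L0 := 47 | P0:I, P1:M(47) | bus: BusRdX,Flush
[18] P1: store L1 := 33 | P0:I, P1:M(33) | bus: BusUpgr
[19] P1: load  L1 | P0:I, P1:M(33) | bus: none
[20] P0: store L1 := 11 | P0:M(11), P1:I | bus: BusRdX,Flush
[21] P1: load  L1 | P0:O(11), P1:S(11) | bus: BusRd
[22] P1: store L1 := 99 | P0:I, P1:M(99) | bus: BusUpgr,Flush

memory[L0] = 93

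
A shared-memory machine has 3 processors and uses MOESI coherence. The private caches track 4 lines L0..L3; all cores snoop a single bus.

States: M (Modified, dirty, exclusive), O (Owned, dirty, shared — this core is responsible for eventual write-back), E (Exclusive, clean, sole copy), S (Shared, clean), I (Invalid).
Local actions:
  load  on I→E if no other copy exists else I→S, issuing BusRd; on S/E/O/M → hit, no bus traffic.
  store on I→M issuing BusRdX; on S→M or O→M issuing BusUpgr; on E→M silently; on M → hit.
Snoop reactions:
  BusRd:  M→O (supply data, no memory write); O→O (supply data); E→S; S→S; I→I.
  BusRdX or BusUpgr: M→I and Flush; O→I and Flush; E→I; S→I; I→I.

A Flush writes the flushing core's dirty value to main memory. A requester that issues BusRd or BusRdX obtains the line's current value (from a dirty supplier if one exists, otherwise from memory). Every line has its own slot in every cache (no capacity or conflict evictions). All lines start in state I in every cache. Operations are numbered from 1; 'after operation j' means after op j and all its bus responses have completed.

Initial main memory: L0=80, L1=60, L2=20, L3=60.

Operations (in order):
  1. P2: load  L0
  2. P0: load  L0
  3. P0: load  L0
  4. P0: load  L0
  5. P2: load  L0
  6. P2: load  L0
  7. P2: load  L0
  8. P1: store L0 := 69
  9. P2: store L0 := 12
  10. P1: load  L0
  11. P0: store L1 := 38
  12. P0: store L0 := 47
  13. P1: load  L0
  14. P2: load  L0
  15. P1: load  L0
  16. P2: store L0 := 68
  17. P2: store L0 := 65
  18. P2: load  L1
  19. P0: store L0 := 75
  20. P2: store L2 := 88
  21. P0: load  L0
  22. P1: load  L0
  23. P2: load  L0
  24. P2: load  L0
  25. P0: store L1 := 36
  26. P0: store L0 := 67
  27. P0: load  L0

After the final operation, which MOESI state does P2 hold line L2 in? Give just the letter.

[1] P2: load  L0 | P0:I, P1:I, P2:E(80) | bus: BusRd
[2] P0: load  L0 | P0:S(80), P1:I, P2:S(80) | bus: BusRd
[3] P0: load  L0 | P0:S(80), P1:I, P2:S(80) | bus: none
[4] P0: load  L0 | P0:S(80), P1:I, P2:S(80) | bus: none
[5] P2: load  L0 | P0:S(80), P1:I, P2:S(80) | bus: none
[6] P2: load  L0 | P0:S(80), P1:I, P2:S(80) | bus: none
[7] P2: load  L0 | P0:S(80), P1:I, P2:S(80) | bus: none
[8] P1: store L0 := 69 | P0:I, P1:M(69), P2:I | bus: BusRdX
[9] P2: store L0 := 12 | P0:I, P1:I, P2:M(12) | bus: BusRdX,Flush
[10] P1: load  L0 | P0:I, P1:S(12), P2:O(12) | bus: BusRd
[11] P0: store L1 := 38 | P0:M(38), P1:I, P2:I | bus: BusRdX
[12] P0: store L0 := 47 | P0:M(47), P1:I, P2:I | bus: BusRdX,Flush
[13] P1: load  L0 | P0:O(47), P1:S(47), P2:I | bus: BusRd
[14] P2: load  L0 | P0:O(47), P1:S(47), P2:S(47) | bus: BusRd
[15] P1: load  L0 | P0:O(47), P1:S(47), P2:S(47) | bus: none
[16] P2: store L0 := 68 | P0:I, P1:I, P2:M(68) | bus: BusUpgr,Flush
[17] P2: store L0 := 65 | P0:I, P1:I, P2:M(65) | bus: none
[18] P2: load  L1 | P0:O(38), P1:I, P2:S(38) | bus: BusRd
[19] P0: store L0 := 75 | P0:M(75), P1:I, P2:I | bus: BusRdX,Flush
[20] P2: store L2 := 88 | P0:I, P1:I, P2:M(88) | bus: BusRdX
[21] P0: load  L0 | P0:M(75), P1:I, P2:I | bus: none
[22] P1: load  L0 | P0:O(75), P1:S(75), P2:I | bus: BusRd
[23] P2: load  L0 | P0:O(75), P1:S(75), P2:S(75) | bus: BusRd
[24] P2: load  L0 | P0:O(75), P1:S(75), P2:S(75) | bus: none
[25] P0: store L1 := 36 | P0:M(36), P1:I, P2:I | bus: BusUpgr
[26] P0: store L0 := 67 | P0:M(67), P1:I, P2:I | bus: BusUpgr
[27] P0: load  L0 | P0:M(67), P1:I, P2:I | bus: none

state = M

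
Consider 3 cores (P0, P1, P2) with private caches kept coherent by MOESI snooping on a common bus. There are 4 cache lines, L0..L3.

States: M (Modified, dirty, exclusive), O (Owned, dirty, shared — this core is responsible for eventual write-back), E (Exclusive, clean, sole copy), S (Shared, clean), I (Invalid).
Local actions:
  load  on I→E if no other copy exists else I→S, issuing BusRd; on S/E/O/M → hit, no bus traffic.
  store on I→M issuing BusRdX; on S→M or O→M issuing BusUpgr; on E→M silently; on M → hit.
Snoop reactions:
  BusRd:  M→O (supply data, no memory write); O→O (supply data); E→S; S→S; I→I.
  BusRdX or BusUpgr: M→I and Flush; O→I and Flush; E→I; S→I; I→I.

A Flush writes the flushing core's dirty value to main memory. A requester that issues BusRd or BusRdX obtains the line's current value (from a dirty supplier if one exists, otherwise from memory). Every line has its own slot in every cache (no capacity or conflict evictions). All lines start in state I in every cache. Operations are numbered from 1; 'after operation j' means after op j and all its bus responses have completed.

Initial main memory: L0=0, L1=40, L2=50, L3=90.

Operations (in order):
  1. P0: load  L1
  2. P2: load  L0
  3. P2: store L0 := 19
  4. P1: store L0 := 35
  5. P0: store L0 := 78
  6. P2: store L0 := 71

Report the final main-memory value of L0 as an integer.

1. P0: load  L1  bus=[BusRd]  L1: P0=E P1=I P2=I  mem[L1]=40
2. P2: load  L0  bus=[BusRd]  L0: P0=I P1=I P2=E  mem[L0]=0
3. P2: store L0 := 19  bus=[-]  L0: P0=I P1=I P2=M  mem[L0]=0
4. P1: store L0 := 35  bus=[BusRdX,Flush]  L0: P0=I P1=M P2=I  mem[L0]=19
5. P0: store L0 := 78  bus=[BusRdX,Flush]  L0: P0=M P1=I P2=I  mem[L0]=35
6. P2: store L0 := 71  bus=[BusRdX,Flush]  L0: P0=I P1=I P2=M  mem[L0]=78

memory[L0] = 78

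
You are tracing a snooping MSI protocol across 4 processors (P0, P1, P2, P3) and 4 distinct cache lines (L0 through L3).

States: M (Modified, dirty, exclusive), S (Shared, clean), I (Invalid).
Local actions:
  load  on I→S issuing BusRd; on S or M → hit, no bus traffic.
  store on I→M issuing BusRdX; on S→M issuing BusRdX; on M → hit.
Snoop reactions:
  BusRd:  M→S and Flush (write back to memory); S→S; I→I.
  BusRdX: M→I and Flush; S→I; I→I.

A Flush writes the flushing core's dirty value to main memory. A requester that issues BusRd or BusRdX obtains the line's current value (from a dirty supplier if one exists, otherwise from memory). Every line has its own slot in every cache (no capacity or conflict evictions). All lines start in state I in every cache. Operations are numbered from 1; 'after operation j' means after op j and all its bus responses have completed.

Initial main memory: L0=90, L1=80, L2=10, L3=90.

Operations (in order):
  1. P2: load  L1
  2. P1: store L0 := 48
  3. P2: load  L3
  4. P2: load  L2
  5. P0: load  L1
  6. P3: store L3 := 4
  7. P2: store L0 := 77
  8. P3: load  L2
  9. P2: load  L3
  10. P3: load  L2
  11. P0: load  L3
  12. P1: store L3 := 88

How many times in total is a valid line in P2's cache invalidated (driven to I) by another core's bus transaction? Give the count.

invalidations = 2

  op1 P2: load  L1 → I/I/S/I on L1; bus BusRd; mem=80
  op2 P1: store L0 := 48 → I/M/I/I on L0; bus BusRdX; mem=90
  op3 P2: load  L3 → I/I/S/I on L3; bus BusRd; mem=90
  op4 P2: load  L2 → I/I/S/I on L2; bus BusRd; mem=10
  op5 P0: load  L1 → S/I/S/I on L1; bus BusRd; mem=80
  op6 P3: store L3 := 4 → I/I/I/M on L3; bus BusRdX; mem=90
  op7 P2: store L0 := 77 → I/I/M/I on L0; bus BusRdX Flush; mem=48
  op8 P3: load  L2 → I/I/S/S on L2; bus BusRd; mem=10
  op9 P2: load  L3 → I/I/S/S on L3; bus BusRd Flush; mem=4
  op10 P3: load  L2 → I/I/S/S on L2; bus (none); mem=10
  op11 P0: load  L3 → S/I/S/S on L3; bus BusRd; mem=4
  op12 P1: store L3 := 88 → I/M/I/I on L3; bus BusRdX; mem=4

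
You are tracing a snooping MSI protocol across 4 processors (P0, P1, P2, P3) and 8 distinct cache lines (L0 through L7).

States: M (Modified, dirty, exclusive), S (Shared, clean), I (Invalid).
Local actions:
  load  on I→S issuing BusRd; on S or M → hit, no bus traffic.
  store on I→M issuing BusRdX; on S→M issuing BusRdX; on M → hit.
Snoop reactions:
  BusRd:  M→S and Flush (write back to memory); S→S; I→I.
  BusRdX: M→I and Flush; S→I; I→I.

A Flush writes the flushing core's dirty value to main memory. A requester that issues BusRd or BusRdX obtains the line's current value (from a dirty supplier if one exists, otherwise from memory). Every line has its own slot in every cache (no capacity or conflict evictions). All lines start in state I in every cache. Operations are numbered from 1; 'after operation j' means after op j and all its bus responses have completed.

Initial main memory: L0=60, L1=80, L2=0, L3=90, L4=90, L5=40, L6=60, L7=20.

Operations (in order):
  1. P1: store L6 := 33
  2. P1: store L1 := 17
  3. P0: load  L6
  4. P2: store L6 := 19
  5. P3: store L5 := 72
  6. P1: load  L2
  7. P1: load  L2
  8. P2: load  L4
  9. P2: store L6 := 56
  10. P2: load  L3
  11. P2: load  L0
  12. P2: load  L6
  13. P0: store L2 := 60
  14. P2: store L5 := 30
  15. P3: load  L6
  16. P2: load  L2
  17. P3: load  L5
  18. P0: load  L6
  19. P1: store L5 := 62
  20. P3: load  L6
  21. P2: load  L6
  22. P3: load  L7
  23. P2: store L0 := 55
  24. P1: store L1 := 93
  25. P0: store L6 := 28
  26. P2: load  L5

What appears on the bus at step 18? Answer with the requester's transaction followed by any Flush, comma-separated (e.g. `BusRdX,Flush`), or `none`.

step 1: P1: store L6 := 33  ⟶  IMII  (L6)  txn=BusRdX  M[L6]=60
step 2: P1: store L1 := 17  ⟶  IMII  (L1)  txn=BusRdX  M[L1]=80
step 3: P0: load  L6  ⟶  SSII  (L6)  txn=BusRd+Flush  M[L6]=33
step 4: P2: store L6 := 19  ⟶  IIMI  (L6)  txn=BusRdX  M[L6]=33
step 5: P3: store L5 := 72  ⟶  IIIM  (L5)  txn=BusRdX  M[L5]=40
step 6: P1: load  L2  ⟶  ISII  (L2)  txn=BusRd  M[L2]=0
step 7: P1: load  L2  ⟶  ISII  (L2)  txn=∅  M[L2]=0
step 8: P2: load  L4  ⟶  IISI  (L4)  txn=BusRd  M[L4]=90
step 9: P2: store L6 := 56  ⟶  IIMI  (L6)  txn=∅  M[L6]=33
step 10: P2: load  L3  ⟶  IISI  (L3)  txn=BusRd  M[L3]=90
step 11: P2: load  L0  ⟶  IISI  (L0)  txn=BusRd  M[L0]=60
step 12: P2: load  L6  ⟶  IIMI  (L6)  txn=∅  M[L6]=33
step 13: P0: store L2 := 60  ⟶  MIII  (L2)  txn=BusRdX  M[L2]=0
step 14: P2: store L5 := 30  ⟶  IIMI  (L5)  txn=BusRdX+Flush  M[L5]=72
step 15: P3: load  L6  ⟶  IISS  (L6)  txn=BusRd+Flush  M[L6]=56
step 16: P2: load  L2  ⟶  SISI  (L2)  txn=BusRd+Flush  M[L2]=60
step 17: P3: load  L5  ⟶  IISS  (L5)  txn=BusRd+Flush  M[L5]=30
step 18: P0: load  L6  ⟶  SISS  (L6)  txn=BusRd  M[L6]=56
step 19: P1: store L5 := 62  ⟶  IMII  (L5)  txn=BusRdX  M[L5]=30
step 20: P3: load  L6  ⟶  SISS  (L6)  txn=∅  M[L6]=56
step 21: P2: load  L6  ⟶  SISS  (L6)  txn=∅  M[L6]=56
step 22: P3: load  L7  ⟶  IIIS  (L7)  txn=BusRd  M[L7]=20
step 23: P2: store L0 := 55  ⟶  IIMI  (L0)  txn=BusRdX  M[L0]=60
step 24: P1: store L1 := 93  ⟶  IMII  (L1)  txn=∅  M[L1]=80
step 25: P0: store L6 := 28  ⟶  MIII  (L6)  txn=BusRdX  M[L6]=56
step 26: P2: load  L5  ⟶  ISSI  (L5)  txn=BusRd+Flush  M[L5]=62

bus = BusRd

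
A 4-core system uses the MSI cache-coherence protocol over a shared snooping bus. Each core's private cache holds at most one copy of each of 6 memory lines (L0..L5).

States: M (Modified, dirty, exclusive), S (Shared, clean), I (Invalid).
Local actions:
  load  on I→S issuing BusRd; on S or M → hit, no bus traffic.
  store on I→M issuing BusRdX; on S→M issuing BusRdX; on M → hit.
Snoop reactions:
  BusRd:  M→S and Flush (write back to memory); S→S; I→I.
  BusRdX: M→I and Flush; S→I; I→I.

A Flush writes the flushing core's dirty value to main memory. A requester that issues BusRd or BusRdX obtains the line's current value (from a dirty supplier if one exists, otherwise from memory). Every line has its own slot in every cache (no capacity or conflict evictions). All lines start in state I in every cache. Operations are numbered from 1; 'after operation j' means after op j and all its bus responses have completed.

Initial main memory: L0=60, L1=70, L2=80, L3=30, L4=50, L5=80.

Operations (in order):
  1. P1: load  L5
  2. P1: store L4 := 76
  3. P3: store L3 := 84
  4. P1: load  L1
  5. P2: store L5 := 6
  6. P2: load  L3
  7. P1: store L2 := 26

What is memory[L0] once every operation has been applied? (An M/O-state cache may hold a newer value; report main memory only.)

memory[L0] = 60

  op1 P1: load  L5 → I/S/I/I on L5; bus BusRd; mem=80
  op2 P1: store L4 := 76 → I/M/I/I on L4; bus BusRdX; mem=50
  op3 P3: store L3 := 84 → I/I/I/M on L3; bus BusRdX; mem=30
  op4 P1: load  L1 → I/S/I/I on L1; bus BusRd; mem=70
  op5 P2: store L5 := 6 → I/I/M/I on L5; bus BusRdX; mem=80
  op6 P2: load  L3 → I/I/S/S on L3; bus BusRd Flush; mem=84
  op7 P1: store L2 := 26 → I/M/I/I on L2; bus BusRdX; mem=80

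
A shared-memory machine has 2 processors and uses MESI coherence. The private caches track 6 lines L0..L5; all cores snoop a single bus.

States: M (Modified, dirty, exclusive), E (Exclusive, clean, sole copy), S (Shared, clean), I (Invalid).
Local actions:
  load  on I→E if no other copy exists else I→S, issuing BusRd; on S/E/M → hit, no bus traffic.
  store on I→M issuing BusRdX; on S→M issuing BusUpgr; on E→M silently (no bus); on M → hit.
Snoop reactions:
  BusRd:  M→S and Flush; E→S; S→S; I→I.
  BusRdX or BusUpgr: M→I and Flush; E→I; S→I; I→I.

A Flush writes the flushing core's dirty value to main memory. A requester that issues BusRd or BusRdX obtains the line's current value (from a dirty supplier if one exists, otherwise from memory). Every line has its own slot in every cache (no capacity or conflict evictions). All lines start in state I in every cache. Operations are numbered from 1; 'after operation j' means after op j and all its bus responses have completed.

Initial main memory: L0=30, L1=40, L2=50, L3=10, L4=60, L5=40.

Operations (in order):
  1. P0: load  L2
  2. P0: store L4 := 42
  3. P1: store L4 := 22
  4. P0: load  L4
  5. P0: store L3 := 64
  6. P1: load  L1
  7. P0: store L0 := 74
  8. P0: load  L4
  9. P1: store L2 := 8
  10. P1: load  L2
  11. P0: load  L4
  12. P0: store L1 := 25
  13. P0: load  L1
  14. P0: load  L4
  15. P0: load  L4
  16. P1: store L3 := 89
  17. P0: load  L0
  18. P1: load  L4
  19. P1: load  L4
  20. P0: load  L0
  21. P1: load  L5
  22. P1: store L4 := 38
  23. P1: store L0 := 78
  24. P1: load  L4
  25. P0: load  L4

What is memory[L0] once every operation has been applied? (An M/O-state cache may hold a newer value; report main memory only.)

1. P0: load  L2  bus=[BusRd]  L2: P0=E P1=I  mem[L2]=50
2. P0: store L4 := 42  bus=[BusRdX]  L4: P0=M P1=I  mem[L4]=60
3. P1: store L4 := 22  bus=[BusRdX,Flush]  L4: P0=I P1=M  mem[L4]=42
4. P0: load  L4  bus=[BusRd,Flush]  L4: P0=S P1=S  mem[L4]=22
5. P0: store L3 := 64  bus=[BusRdX]  L3: P0=M P1=I  mem[L3]=10
6. P1: load  L1  bus=[BusRd]  L1: P0=I P1=E  mem[L1]=40
7. P0: store L0 := 74  bus=[BusRdX]  L0: P0=M P1=I  mem[L0]=30
8. P0: load  L4  bus=[-]  L4: P0=S P1=S  mem[L4]=22
9. P1: store L2 := 8  bus=[BusRdX]  L2: P0=I P1=M  mem[L2]=50
10. P1: load  L2  bus=[-]  L2: P0=I P1=M  mem[L2]=50
11. P0: load  L4  bus=[-]  L4: P0=S P1=S  mem[L4]=22
12. P0: store L1 := 25  bus=[BusRdX]  L1: P0=M P1=I  mem[L1]=40
13. P0: load  L1  bus=[-]  L1: P0=M P1=I  mem[L1]=40
14. P0: load  L4  bus=[-]  L4: P0=S P1=S  mem[L4]=22
15. P0: load  L4  bus=[-]  L4: P0=S P1=S  mem[L4]=22
16. P1: store L3 := 89  bus=[BusRdX,Flush]  L3: P0=I P1=M  mem[L3]=64
17. P0: load  L0  bus=[-]  L0: P0=M P1=I  mem[L0]=30
18. P1: load  L4  bus=[-]  L4: P0=S P1=S  mem[L4]=22
19. P1: load  L4  bus=[-]  L4: P0=S P1=S  mem[L4]=22
20. P0: load  L0  bus=[-]  L0: P0=M P1=I  mem[L0]=30
21. P1: load  L5  bus=[BusRd]  L5: P0=I P1=E  mem[L5]=40
22. P1: store L4 := 38  bus=[BusUpgr]  L4: P0=I P1=M  mem[L4]=22
23. P1: store L0 := 78  bus=[BusRdX,Flush]  L0: P0=I P1=M  mem[L0]=74
24. P1: load  L4  bus=[-]  L4: P0=I P1=M  mem[L4]=22
25. P0: load  L4  bus=[BusRd,Flush]  L4: P0=S P1=S  mem[L4]=38

memory[L0] = 74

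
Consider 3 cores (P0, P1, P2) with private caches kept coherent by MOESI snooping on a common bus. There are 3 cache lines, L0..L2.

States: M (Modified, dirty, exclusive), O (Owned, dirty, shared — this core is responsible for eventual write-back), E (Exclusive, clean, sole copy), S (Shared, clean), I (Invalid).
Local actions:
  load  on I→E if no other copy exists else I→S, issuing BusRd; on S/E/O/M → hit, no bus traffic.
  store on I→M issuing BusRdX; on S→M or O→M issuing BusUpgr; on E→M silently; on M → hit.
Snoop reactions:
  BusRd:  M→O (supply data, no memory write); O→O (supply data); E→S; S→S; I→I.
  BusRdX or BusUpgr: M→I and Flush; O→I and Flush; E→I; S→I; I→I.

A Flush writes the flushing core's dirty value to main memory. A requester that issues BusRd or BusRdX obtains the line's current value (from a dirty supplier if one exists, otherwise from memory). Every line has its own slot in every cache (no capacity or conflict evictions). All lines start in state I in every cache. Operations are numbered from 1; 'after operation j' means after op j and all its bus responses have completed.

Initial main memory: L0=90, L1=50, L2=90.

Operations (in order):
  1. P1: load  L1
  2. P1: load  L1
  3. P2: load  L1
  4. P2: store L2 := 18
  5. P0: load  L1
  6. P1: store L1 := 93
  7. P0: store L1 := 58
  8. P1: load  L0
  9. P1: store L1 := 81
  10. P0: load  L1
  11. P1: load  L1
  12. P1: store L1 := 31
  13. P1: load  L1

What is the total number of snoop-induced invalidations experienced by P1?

[1] P1: load  L1 | P0:I, P1:E(50), P2:I | bus: BusRd
[2] P1: load  L1 | P0:I, P1:E(50), P2:I | bus: none
[3] P2: load  L1 | P0:I, P1:S(50), P2:S(50) | bus: BusRd
[4] P2: store L2 := 18 | P0:I, P1:I, P2:M(18) | bus: BusRdX
[5] P0: load  L1 | P0:S(50), P1:S(50), P2:S(50) | bus: BusRd
[6] P1: store L1 := 93 | P0:I, P1:M(93), P2:I | bus: BusUpgr
[7] P0: store L1 := 58 | P0:M(58), P1:I, P2:I | bus: BusRdX,Flush
[8] P1: load  L0 | P0:I, P1:E(90), P2:I | bus: BusRd
[9] P1: store L1 := 81 | P0:I, P1:M(81), P2:I | bus: BusRdX,Flush
[10] P0: load  L1 | P0:S(81), P1:O(81), P2:I | bus: BusRd
[11] P1: load  L1 | P0:S(81), P1:O(81), P2:I | bus: none
[12] P1: store L1 := 31 | P0:I, P1:M(31), P2:I | bus: BusUpgr
[13] P1: load  L1 | P0:I, P1:M(31), P2:I | bus: none

invalidations = 1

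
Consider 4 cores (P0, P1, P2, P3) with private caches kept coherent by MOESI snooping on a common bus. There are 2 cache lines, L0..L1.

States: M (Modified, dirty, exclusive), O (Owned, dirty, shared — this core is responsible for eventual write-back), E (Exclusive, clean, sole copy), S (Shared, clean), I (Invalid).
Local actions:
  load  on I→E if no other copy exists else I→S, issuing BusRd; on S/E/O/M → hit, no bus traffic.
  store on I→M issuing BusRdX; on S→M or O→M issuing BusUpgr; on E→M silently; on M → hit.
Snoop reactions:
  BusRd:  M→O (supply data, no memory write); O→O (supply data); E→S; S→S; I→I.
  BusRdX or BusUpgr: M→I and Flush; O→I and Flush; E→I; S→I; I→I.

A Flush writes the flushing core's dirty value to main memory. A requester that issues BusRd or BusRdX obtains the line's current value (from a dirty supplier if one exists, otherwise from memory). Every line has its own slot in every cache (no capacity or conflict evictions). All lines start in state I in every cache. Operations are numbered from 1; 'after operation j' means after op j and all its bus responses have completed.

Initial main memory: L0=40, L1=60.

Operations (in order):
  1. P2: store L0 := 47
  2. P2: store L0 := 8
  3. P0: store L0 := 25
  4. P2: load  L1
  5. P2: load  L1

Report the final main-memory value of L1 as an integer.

memory[L1] = 60

step 1: P2: store L0 := 47  ⟶  IIMI  (L0)  txn=BusRdX  M[L0]=40
step 2: P2: store L0 := 8  ⟶  IIMI  (L0)  txn=∅  M[L0]=40
step 3: P0: store L0 := 25  ⟶  MIII  (L0)  txn=BusRdX+Flush  M[L0]=8
step 4: P2: load  L1  ⟶  IIEI  (L1)  txn=BusRd  M[L1]=60
step 5: P2: load  L1  ⟶  IIEI  (L1)  txn=∅  M[L1]=60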